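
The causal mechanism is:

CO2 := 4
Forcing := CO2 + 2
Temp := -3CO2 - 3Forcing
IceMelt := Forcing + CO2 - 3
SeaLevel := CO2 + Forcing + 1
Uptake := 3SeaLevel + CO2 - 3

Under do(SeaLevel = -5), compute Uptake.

-14

The intervention breaks the incoming arrows to SeaLevel: SeaLevel := CO2 + Forcing + 1 no longer applies, and SeaLevel = -5.
Uptake = 3SeaLevel + CO2 - 3  [with SeaLevel=-5, CO2=4]  = -14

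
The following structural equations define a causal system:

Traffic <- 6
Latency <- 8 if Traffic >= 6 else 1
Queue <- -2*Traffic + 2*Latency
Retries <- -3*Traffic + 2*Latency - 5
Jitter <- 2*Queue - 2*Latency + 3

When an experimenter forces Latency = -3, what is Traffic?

6

Under do(Latency=-3), the mechanism Latency <- 8 if Traffic >= 6 else 1 is discarded; Latency is fixed at -3.
Traffic is not downstream of the intervention, so its value is determined by the original equations.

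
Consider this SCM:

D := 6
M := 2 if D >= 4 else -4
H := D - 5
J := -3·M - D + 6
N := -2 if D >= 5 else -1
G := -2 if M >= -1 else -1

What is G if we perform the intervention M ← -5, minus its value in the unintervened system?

1

Under do(M=-5), the mechanism M := 2 if D >= 4 else -4 is discarded; M is fixed at -5.
G = -2 if M >= -1 else -1  [with M=-5]  = -1
Without intervention: M = 2 if D >= 4 else -4  [with D=6]  = 2; G = -2 if M >= -1 else -1  [with M=2]  = -2.
Change = -1 − (-2) = 1.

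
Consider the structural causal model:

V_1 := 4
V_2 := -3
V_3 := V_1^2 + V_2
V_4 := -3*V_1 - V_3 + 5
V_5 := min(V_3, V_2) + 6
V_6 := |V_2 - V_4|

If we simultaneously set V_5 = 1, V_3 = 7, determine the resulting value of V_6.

The joint intervention fixes V_5 = 1, V_3 = 7, removing each variable's own equation.
V_4 = -3*V_1 - V_3 + 5  [with V_1=4, V_3=7]  = -14
V_6 = |V_2 - V_4|  [with V_2=-3, V_4=-14]  = 11

11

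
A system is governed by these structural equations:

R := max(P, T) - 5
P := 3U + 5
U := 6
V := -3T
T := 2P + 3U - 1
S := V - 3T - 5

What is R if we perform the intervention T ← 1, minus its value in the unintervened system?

-40

do(T=1) replaces the equation T := 2P + 3U - 1 with the constant T = 1.
P = 3U + 5  [with U=6]  = 23
R = max(P, T) - 5  [with P=23, T=1]  = 18
Without intervention: P = 3U + 5  [with U=6]  = 23; T = 2P + 3U - 1  [with P=23, U=6]  = 63; R = max(P, T) - 5  [with P=23, T=63]  = 58.
Change = 18 − 58 = -40.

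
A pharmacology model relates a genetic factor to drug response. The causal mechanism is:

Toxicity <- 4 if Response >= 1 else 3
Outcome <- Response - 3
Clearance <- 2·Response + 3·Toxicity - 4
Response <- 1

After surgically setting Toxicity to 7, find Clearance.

The intervention breaks the incoming arrows to Toxicity: Toxicity <- 4 if Response >= 1 else 3 no longer applies, and Toxicity = 7.
Clearance = 2·Response + 3·Toxicity - 4  [with Response=1, Toxicity=7]  = 19

19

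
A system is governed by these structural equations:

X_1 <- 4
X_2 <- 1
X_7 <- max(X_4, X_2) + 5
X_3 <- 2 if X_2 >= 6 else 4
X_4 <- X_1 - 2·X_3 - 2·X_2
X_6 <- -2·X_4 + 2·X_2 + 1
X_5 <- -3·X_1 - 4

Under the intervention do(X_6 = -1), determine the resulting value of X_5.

do(X_6=-1) replaces the equation X_6 <- -2·X_4 + 2·X_2 + 1 with the constant X_6 = -1.
Since X_5 is not a descendant of the intervened variable, it is unaffected.
X_5 = -3·X_1 - 4  [with X_1=4]  = -16

-16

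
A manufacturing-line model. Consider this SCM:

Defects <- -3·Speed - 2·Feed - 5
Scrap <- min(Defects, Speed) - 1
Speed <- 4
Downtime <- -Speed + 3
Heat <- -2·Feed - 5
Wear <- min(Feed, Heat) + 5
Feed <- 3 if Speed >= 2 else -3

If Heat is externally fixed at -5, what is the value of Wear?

0

The intervention breaks the incoming arrows to Heat: Heat <- -2·Feed - 5 no longer applies, and Heat = -5.
Feed = 3 if Speed >= 2 else -3  [with Speed=4]  = 3
Wear = min(Feed, Heat) + 5  [with Feed=3, Heat=-5]  = 0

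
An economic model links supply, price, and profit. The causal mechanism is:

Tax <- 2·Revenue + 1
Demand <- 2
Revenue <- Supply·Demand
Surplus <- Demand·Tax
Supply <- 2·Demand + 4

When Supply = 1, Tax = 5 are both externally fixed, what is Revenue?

2

The joint intervention fixes Supply = 1, Tax = 5, removing each variable's own equation.
Revenue = Supply·Demand  [with Supply=1, Demand=2]  = 2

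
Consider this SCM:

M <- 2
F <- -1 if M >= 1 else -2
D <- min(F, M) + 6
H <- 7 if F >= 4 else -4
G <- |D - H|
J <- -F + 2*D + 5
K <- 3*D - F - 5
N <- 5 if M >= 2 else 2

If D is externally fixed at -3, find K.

The intervention breaks the incoming arrows to D: D <- min(F, M) + 6 no longer applies, and D = -3.
F = -1 if M >= 1 else -2  [with M=2]  = -1
K = 3*D - F - 5  [with D=-3, F=-1]  = -13

-13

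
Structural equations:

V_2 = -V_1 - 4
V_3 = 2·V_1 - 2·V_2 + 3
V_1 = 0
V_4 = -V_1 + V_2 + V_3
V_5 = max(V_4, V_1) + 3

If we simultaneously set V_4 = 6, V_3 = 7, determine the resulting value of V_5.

The joint intervention fixes V_4 = 6, V_3 = 7, removing each variable's own equation.
V_5 = max(V_4, V_1) + 3  [with V_4=6, V_1=0]  = 9

9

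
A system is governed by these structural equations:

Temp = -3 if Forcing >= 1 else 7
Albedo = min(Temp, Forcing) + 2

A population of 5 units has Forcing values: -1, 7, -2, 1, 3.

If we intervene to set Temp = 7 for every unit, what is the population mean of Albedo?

3.6

Under do(Temp=7), Temp's equation is replaced by Temp=7 for every unit. Per-unit Albedo: 1, 9, 0, 3, 5. Mean = 3.6.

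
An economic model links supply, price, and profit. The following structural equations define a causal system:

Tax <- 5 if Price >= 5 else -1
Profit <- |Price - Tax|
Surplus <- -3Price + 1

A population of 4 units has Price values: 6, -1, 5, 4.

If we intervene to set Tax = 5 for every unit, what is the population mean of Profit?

The intervention sets Tax=5 in all 4 units regardless of Price. Recomputing Profit per unit gives 1, 6, 0, 1; average 2.

2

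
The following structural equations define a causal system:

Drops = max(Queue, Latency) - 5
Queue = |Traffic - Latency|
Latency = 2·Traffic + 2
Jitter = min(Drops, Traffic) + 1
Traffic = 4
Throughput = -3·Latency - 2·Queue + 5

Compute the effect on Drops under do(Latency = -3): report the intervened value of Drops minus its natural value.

Under do(Latency=-3), the mechanism Latency = 2·Traffic + 2 is discarded; Latency is fixed at -3.
Queue = |Traffic - Latency|  [with Traffic=4, Latency=-3]  = 7
Drops = max(Queue, Latency) - 5  [with Queue=7, Latency=-3]  = 2
Without intervention: Latency = 2·Traffic + 2  [with Traffic=4]  = 10; Queue = |Traffic - Latency|  [with Traffic=4, Latency=10]  = 6; Drops = max(Queue, Latency) - 5  [with Queue=6, Latency=10]  = 5.
Change = 2 − 5 = -3.

-3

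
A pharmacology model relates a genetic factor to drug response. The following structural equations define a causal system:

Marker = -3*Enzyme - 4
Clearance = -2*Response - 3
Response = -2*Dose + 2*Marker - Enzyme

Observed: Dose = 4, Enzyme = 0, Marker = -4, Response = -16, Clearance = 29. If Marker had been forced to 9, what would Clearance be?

-23

do(Marker=9) replaces the equation Marker = -3*Enzyme - 4 with the constant Marker = 9.
Response = -2*Dose + 2*Marker - Enzyme  [with Dose=4, Marker=9, Enzyme=0]  = 10
Clearance = -2*Response - 3  [with Response=10]  = -23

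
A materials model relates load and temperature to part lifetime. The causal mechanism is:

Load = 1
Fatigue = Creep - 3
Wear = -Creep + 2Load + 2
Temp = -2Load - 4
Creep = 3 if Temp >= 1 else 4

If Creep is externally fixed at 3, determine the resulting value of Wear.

1

The intervention breaks the incoming arrows to Creep: Creep = 3 if Temp >= 1 else 4 no longer applies, and Creep = 3.
Wear = -Creep + 2Load + 2  [with Creep=3, Load=1]  = 1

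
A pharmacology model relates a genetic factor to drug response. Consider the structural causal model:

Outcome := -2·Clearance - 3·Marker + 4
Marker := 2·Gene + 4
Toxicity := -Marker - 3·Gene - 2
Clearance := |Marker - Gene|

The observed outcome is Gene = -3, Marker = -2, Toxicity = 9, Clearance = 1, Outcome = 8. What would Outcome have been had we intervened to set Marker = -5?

15

do(Marker=-5) replaces the equation Marker := 2·Gene + 4 with the constant Marker = -5.
Clearance = |Marker - Gene|  [with Marker=-5, Gene=-3]  = 2
Outcome = -2·Clearance - 3·Marker + 4  [with Clearance=2, Marker=-5]  = 15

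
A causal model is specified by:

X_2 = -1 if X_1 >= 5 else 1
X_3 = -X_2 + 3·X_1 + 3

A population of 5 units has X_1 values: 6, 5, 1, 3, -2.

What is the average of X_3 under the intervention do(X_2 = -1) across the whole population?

The intervention sets X_2=-1 in all 5 units regardless of X_1. Recomputing X_3 per unit gives 22, 19, 7, 13, -2; average 11.8.

11.8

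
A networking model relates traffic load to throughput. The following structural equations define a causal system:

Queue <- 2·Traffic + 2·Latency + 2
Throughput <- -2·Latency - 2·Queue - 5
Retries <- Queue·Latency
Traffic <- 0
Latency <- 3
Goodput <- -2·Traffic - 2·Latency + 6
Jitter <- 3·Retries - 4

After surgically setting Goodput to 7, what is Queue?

8

Intervening sets Goodput = 7 and removes its equation (Goodput <- -2·Traffic - 2·Latency + 6).
Queue is not downstream of the intervention, so its value is determined by the original equations.
Queue = 2·Traffic + 2·Latency + 2  [with Traffic=0, Latency=3]  = 8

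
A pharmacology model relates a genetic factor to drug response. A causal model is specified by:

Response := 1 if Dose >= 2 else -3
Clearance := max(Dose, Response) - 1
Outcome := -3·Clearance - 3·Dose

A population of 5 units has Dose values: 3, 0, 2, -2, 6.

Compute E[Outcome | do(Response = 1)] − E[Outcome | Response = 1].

The intervention sets Response=1 in all 5 units regardless of Dose. Recomputing Outcome per unit gives -15, 0, -9, 6, -33; average -10.2.
Conditioning on Response=1 selects the 3 unit(s) with Dose ∈ {3, 2, 6}. Their Outcome values: -15, -9, -33. Mean = -19.
Difference = -10.2 − (-19) = 8.8.

8.8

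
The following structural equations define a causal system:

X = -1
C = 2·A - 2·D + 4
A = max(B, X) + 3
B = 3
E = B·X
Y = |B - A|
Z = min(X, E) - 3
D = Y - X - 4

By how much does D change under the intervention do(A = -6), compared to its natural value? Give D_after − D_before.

6

The intervention breaks the incoming arrows to A: A = max(B, X) + 3 no longer applies, and A = -6.
Y = |B - A|  [with B=3, A=-6]  = 9
D = Y - X - 4  [with Y=9, X=-1]  = 6
Without intervention: A = max(B, X) + 3  [with B=3, X=-1]  = 6; Y = |B - A|  [with B=3, A=6]  = 3; D = Y - X - 4  [with Y=3, X=-1]  = 0.
Change = 6 − 0 = 6.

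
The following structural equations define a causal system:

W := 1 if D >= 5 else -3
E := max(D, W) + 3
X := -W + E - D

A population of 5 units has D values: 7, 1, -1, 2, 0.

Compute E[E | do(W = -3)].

Under do(W=-3), W's equation is replaced by W=-3 for every unit. Per-unit E: 10, 4, 2, 5, 3. Mean = 4.8.

4.8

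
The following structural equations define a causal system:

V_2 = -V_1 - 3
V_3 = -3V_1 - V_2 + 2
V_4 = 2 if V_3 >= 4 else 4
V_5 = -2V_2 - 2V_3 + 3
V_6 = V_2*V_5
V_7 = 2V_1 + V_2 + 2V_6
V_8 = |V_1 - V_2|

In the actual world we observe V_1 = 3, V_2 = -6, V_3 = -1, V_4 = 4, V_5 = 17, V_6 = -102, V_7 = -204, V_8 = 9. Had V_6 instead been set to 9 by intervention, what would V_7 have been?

18

Intervening sets V_6 = 9 and removes its equation (V_6 = V_2*V_5).
V_2 = -V_1 - 3  [with V_1=3]  = -6
V_7 = 2V_1 + V_2 + 2V_6  [with V_1=3, V_2=-6, V_6=9]  = 18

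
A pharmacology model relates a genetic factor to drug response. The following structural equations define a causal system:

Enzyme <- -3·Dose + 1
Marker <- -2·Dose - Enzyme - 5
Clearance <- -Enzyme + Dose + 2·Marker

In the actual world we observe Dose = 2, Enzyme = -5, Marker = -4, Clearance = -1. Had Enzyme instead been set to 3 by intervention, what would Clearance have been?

Under do(Enzyme=3), the mechanism Enzyme <- -3·Dose + 1 is discarded; Enzyme is fixed at 3.
Marker = -2·Dose - Enzyme - 5  [with Dose=2, Enzyme=3]  = -12
Clearance = -Enzyme + Dose + 2·Marker  [with Enzyme=3, Dose=2, Marker=-12]  = -25

-25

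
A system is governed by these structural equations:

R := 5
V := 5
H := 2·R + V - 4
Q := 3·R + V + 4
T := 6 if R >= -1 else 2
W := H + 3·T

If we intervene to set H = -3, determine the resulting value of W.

The intervention breaks the incoming arrows to H: H := 2·R + V - 4 no longer applies, and H = -3.
T = 6 if R >= -1 else 2  [with R=5]  = 6
W = H + 3·T  [with H=-3, T=6]  = 15

15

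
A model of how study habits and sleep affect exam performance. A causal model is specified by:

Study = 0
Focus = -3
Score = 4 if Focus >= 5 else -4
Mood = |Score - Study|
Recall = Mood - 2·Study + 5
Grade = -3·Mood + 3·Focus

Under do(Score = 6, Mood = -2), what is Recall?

Setting Score = 6, Mood = -2 by intervention discards those variables' equations.
Recall = Mood - 2·Study + 5  [with Mood=-2, Study=0]  = 3

3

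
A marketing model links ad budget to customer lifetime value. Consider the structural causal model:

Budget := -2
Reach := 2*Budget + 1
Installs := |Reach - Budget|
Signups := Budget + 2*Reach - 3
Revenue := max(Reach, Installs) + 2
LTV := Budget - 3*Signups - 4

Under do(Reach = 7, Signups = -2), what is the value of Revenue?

Setting Reach = 7, Signups = -2 by intervention discards those variables' equations.
Installs = |Reach - Budget|  [with Reach=7, Budget=-2]  = 9
Revenue = max(Reach, Installs) + 2  [with Reach=7, Installs=9]  = 11

11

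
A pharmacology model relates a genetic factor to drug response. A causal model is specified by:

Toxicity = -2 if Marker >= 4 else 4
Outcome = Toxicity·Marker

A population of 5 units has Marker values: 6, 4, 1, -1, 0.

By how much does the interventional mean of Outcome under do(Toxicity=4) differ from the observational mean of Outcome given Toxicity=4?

8

do(Toxicity=4) breaks Toxicity's dependence on Marker. With Toxicity=4 fixed, Outcome across the units is 24, 16, 4, -4, 0, mean 8.
Conditioning on Toxicity=4 selects the 3 unit(s) with Marker ∈ {1, -1, 0}. Their Outcome values: 4, -4, 0. Mean = 0.
Difference = 8 − 0 = 8.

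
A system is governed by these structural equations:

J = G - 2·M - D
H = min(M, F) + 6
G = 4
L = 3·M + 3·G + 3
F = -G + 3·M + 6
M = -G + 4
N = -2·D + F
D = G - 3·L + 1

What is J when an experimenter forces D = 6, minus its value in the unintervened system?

-46

The intervention breaks the incoming arrows to D: D = G - 3·L + 1 no longer applies, and D = 6.
M = -G + 4  [with G=4]  = 0
J = G - 2·M - D  [with G=4, M=0, D=6]  = -2
Without intervention: M = -G + 4  [with G=4]  = 0; L = 3·M + 3·G + 3  [with M=0, G=4]  = 15; D = G - 3·L + 1  [with G=4, L=15]  = -40; J = G - 2·M - D  [with G=4, M=0, D=-40]  = 44.
Change = -2 − 44 = -46.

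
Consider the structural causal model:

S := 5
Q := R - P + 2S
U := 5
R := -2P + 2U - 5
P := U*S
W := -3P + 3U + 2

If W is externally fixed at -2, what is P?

do(W=-2) replaces the equation W := -3P + 3U + 2 with the constant W = -2.
P is not downstream of the intervention, so its value is determined by the original equations.
P = U*S  [with U=5, S=5]  = 25

25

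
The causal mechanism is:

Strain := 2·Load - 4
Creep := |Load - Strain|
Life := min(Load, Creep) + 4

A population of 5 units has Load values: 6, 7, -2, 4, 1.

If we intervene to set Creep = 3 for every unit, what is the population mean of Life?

The intervention sets Creep=3 in all 5 units regardless of Load. Recomputing Life per unit gives 7, 7, 2, 7, 5; average 5.6.

5.6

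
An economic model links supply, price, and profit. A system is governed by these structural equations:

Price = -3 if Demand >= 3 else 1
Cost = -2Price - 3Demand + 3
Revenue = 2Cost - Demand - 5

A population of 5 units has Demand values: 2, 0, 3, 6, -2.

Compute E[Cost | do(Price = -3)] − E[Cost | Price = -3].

Under do(Price=-3), Price's equation is replaced by Price=-3 for every unit. Per-unit Cost: 3, 9, 0, -9, 15. Mean = 3.6.
Observing Price=-3 restricts to units where Price's equation naturally yields -3: Demand ∈ {3, 6}. In that subpopulation Cost = 0, -9, mean -4.5.
Difference = 3.6 − (-4.5) = 8.1.

8.1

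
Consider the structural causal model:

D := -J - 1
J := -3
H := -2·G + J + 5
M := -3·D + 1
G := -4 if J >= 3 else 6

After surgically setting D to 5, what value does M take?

-14

do(D=5) replaces the equation D := -J - 1 with the constant D = 5.
M = -3·D + 1  [with D=5]  = -14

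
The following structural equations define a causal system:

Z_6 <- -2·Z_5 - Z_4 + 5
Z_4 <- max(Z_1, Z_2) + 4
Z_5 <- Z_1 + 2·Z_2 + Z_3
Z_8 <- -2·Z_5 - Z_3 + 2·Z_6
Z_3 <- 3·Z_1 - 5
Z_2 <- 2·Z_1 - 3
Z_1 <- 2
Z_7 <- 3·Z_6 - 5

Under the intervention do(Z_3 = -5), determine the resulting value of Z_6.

The intervention breaks the incoming arrows to Z_3: Z_3 <- 3·Z_1 - 5 no longer applies, and Z_3 = -5.
Z_2 = 2·Z_1 - 3  [with Z_1=2]  = 1
Z_4 = max(Z_1, Z_2) + 4  [with Z_1=2, Z_2=1]  = 6
Z_5 = Z_1 + 2·Z_2 + Z_3  [with Z_1=2, Z_2=1, Z_3=-5]  = -1
Z_6 = -2·Z_5 - Z_4 + 5  [with Z_5=-1, Z_4=6]  = 1

1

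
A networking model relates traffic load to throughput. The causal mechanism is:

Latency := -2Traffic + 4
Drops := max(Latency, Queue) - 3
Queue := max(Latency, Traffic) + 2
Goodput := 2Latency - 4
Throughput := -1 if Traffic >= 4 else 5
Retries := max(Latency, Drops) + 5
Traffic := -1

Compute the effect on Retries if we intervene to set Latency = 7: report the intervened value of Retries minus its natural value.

do(Latency=7) replaces the equation Latency := -2Traffic + 4 with the constant Latency = 7.
Queue = max(Latency, Traffic) + 2  [with Latency=7, Traffic=-1]  = 9
Drops = max(Latency, Queue) - 3  [with Latency=7, Queue=9]  = 6
Retries = max(Latency, Drops) + 5  [with Latency=7, Drops=6]  = 12
Without intervention: Latency = -2Traffic + 4  [with Traffic=-1]  = 6; Queue = max(Latency, Traffic) + 2  [with Latency=6, Traffic=-1]  = 8; Drops = max(Latency, Queue) - 3  [with Latency=6, Queue=8]  = 5; Retries = max(Latency, Drops) + 5  [with Latency=6, Drops=5]  = 11.
Change = 12 − 11 = 1.

1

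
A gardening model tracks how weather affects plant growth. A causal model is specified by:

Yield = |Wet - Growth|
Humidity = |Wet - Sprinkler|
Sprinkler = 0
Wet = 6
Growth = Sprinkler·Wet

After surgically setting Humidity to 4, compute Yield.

Intervening sets Humidity = 4 and removes its equation (Humidity = |Wet - Sprinkler|).
No directed path runs from Humidity to Yield, so Yield keeps its natural value.
Growth = Sprinkler·Wet  [with Sprinkler=0, Wet=6]  = 0
Yield = |Wet - Growth|  [with Wet=6, Growth=0]  = 6

6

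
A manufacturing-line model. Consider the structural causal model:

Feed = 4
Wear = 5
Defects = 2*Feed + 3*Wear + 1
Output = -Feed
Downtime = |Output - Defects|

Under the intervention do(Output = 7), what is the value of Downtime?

17

Intervening sets Output = 7 and removes its equation (Output = -Feed).
Defects = 2*Feed + 3*Wear + 1  [with Feed=4, Wear=5]  = 24
Downtime = |Output - Defects|  [with Output=7, Defects=24]  = 17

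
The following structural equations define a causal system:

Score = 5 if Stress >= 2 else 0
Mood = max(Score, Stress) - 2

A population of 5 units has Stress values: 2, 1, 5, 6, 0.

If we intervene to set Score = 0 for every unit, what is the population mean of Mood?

0.8

Under do(Score=0), Score's equation is replaced by Score=0 for every unit. Per-unit Mood: 0, -1, 3, 4, -2. Mean = 0.8.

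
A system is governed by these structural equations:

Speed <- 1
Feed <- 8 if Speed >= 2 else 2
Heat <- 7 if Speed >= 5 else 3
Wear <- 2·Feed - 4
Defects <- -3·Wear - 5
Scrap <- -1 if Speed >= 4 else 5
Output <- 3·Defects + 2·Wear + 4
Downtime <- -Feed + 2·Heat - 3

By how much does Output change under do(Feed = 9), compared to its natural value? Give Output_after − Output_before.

Under do(Feed=9), the mechanism Feed <- 8 if Speed >= 2 else 2 is discarded; Feed is fixed at 9.
Wear = 2·Feed - 4  [with Feed=9]  = 14
Defects = -3·Wear - 5  [with Wear=14]  = -47
Output = 3·Defects + 2·Wear + 4  [with Defects=-47, Wear=14]  = -109
Without intervention: Feed = 8 if Speed >= 2 else 2  [with Speed=1]  = 2; Wear = 2·Feed - 4  [with Feed=2]  = 0; Defects = -3·Wear - 5  [with Wear=0]  = -5; Output = 3·Defects + 2·Wear + 4  [with Defects=-5, Wear=0]  = -11.
Change = -109 − (-11) = -98.

-98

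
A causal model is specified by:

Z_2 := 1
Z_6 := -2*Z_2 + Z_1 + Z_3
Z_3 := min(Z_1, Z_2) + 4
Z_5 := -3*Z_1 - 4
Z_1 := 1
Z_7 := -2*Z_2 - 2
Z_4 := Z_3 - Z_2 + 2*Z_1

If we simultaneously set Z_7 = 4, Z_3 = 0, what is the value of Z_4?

1

The joint intervention fixes Z_7 = 4, Z_3 = 0, removing each variable's own equation.
Z_4 = Z_3 - Z_2 + 2*Z_1  [with Z_3=0, Z_2=1, Z_1=1]  = 1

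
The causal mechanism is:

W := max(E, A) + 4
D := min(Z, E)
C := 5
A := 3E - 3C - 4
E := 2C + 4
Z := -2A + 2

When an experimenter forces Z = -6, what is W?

27

Intervening sets Z = -6 and removes its equation (Z := -2A + 2).
No directed path runs from Z to W, so W keeps its natural value.
E = 2C + 4  [with C=5]  = 14
A = 3E - 3C - 4  [with E=14, C=5]  = 23
W = max(E, A) + 4  [with E=14, A=23]  = 27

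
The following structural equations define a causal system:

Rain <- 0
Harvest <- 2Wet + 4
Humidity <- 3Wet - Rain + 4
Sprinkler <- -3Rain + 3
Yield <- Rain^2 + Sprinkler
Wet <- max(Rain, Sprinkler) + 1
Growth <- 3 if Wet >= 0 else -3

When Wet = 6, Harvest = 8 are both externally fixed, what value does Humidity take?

22

Setting Wet = 6, Harvest = 8 by intervention discards those variables' equations.
Humidity = 3Wet - Rain + 4  [with Wet=6, Rain=0]  = 22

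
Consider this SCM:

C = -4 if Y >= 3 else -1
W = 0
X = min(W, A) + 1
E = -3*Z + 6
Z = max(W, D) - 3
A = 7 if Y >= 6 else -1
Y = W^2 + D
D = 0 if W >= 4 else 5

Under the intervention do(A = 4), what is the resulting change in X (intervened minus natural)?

1

The intervention breaks the incoming arrows to A: A = 7 if Y >= 6 else -1 no longer applies, and A = 4.
X = min(W, A) + 1  [with W=0, A=4]  = 1
Without intervention: D = 0 if W >= 4 else 5  [with W=0]  = 5; Y = W^2 + D  [with W=0, D=5]  = 5; A = 7 if Y >= 6 else -1  [with Y=5]  = -1; X = min(W, A) + 1  [with W=0, A=-1]  = 0.
Change = 1 − 0 = 1.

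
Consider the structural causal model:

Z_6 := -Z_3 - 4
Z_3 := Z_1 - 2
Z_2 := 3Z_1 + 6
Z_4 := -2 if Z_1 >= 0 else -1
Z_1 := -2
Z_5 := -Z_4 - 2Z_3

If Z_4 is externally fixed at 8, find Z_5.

0

Intervening sets Z_4 = 8 and removes its equation (Z_4 := -2 if Z_1 >= 0 else -1).
Z_3 = Z_1 - 2  [with Z_1=-2]  = -4
Z_5 = -Z_4 - 2Z_3  [with Z_4=8, Z_3=-4]  = 0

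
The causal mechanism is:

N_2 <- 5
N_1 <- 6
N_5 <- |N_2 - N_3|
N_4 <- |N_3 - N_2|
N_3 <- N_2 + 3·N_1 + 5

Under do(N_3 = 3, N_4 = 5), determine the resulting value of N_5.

2

Setting N_3 = 3, N_4 = 5 by intervention discards those variables' equations.
N_5 = |N_2 - N_3|  [with N_2=5, N_3=3]  = 2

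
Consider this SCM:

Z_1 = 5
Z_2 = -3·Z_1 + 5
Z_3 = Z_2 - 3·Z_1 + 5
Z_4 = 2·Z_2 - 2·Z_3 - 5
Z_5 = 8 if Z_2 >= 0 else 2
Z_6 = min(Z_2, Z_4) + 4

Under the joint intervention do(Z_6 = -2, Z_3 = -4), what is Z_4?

Under do(Z_6 = -2, Z_3 = -4), each intervened variable's structural equation is replaced by its fixed value.
Z_2 = -3·Z_1 + 5  [with Z_1=5]  = -10
Z_4 = 2·Z_2 - 2·Z_3 - 5  [with Z_2=-10, Z_3=-4]  = -17

-17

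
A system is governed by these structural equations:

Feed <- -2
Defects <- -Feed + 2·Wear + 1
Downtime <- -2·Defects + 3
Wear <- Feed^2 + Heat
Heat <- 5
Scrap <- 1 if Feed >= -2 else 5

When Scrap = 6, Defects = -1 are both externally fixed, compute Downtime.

5

Setting Scrap = 6, Defects = -1 by intervention discards those variables' equations.
Downtime = -2·Defects + 3  [with Defects=-1]  = 5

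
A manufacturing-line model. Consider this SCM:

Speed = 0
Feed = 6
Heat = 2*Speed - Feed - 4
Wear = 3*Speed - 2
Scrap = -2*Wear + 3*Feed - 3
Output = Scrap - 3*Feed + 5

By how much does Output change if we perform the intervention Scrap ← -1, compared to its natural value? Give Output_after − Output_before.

-20

The intervention breaks the incoming arrows to Scrap: Scrap = -2*Wear + 3*Feed - 3 no longer applies, and Scrap = -1.
Output = Scrap - 3*Feed + 5  [with Scrap=-1, Feed=6]  = -14
Without intervention: Wear = 3*Speed - 2  [with Speed=0]  = -2; Scrap = -2*Wear + 3*Feed - 3  [with Wear=-2, Feed=6]  = 19; Output = Scrap - 3*Feed + 5  [with Scrap=19, Feed=6]  = 6.
Change = -14 − 6 = -20.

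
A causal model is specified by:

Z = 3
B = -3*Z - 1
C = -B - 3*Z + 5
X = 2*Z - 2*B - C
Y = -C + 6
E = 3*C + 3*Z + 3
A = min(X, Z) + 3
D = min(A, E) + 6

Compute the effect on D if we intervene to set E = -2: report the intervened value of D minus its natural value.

-8

Intervening sets E = -2 and removes its equation (E = 3*C + 3*Z + 3).
B = -3*Z - 1  [with Z=3]  = -10
C = -B - 3*Z + 5  [with B=-10, Z=3]  = 6
X = 2*Z - 2*B - C  [with Z=3, B=-10, C=6]  = 20
A = min(X, Z) + 3  [with X=20, Z=3]  = 6
D = min(A, E) + 6  [with A=6, E=-2]  = 4
Without intervention: B = -3*Z - 1  [with Z=3]  = -10; C = -B - 3*Z + 5  [with B=-10, Z=3]  = 6; X = 2*Z - 2*B - C  [with Z=3, B=-10, C=6]  = 20; E = 3*C + 3*Z + 3  [with C=6, Z=3]  = 30; A = min(X, Z) + 3  [with X=20, Z=3]  = 6; D = min(A, E) + 6  [with A=6, E=30]  = 12.
Change = 4 − 12 = -8.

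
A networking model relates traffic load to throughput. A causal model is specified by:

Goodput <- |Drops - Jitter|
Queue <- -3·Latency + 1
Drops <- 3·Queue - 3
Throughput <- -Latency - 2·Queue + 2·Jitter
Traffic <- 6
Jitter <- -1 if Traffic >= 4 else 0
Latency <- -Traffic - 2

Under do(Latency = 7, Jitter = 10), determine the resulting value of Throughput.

Setting Latency = 7, Jitter = 10 by intervention discards those variables' equations.
Queue = -3·Latency + 1  [with Latency=7]  = -20
Throughput = -Latency - 2·Queue + 2·Jitter  [with Latency=7, Queue=-20, Jitter=10]  = 53

53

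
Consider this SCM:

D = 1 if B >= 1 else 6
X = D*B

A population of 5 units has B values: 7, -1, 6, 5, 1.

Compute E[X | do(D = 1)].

Every unit gets D=1 under the intervention. X values become 7, -1, 6, 5, 1; E[X|do(D=1)] = 3.6.

3.6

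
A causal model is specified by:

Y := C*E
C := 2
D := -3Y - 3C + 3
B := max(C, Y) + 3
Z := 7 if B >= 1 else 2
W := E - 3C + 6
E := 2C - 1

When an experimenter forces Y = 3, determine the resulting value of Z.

The intervention breaks the incoming arrows to Y: Y := C*E no longer applies, and Y = 3.
B = max(C, Y) + 3  [with C=2, Y=3]  = 6
Z = 7 if B >= 1 else 2  [with B=6]  = 7

7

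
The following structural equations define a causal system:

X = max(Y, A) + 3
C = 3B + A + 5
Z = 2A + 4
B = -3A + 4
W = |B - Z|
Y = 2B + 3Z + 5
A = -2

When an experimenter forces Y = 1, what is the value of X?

4

Under do(Y=1), the mechanism Y = 2B + 3Z + 5 is discarded; Y is fixed at 1.
X = max(Y, A) + 3  [with Y=1, A=-2]  = 4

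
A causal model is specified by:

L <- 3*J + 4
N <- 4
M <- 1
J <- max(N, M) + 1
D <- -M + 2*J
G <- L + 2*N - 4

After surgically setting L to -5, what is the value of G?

Intervening sets L = -5 and removes its equation (L <- 3*J + 4).
G = L + 2*N - 4  [with L=-5, N=4]  = -1

-1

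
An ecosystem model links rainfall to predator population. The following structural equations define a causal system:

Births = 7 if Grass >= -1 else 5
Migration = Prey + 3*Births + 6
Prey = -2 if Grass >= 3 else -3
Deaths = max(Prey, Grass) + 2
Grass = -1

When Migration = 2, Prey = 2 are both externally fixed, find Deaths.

4

Setting Migration = 2, Prey = 2 by intervention discards those variables' equations.
Deaths = max(Prey, Grass) + 2  [with Prey=2, Grass=-1]  = 4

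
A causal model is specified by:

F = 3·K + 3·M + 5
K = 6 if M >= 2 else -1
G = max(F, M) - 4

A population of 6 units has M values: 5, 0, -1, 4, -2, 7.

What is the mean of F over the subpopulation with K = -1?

-1

Observing K=-1 restricts to units where K's equation naturally yields -1: M ∈ {0, -1, -2}. In that subpopulation F = 2, -1, -4, mean -1.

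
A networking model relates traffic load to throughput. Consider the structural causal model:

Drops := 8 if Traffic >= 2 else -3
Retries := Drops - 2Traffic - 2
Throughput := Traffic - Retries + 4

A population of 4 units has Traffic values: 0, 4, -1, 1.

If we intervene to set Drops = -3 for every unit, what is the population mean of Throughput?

12

The intervention sets Drops=-3 in all 4 units regardless of Traffic. Recomputing Throughput per unit gives 9, 21, 6, 12; average 12.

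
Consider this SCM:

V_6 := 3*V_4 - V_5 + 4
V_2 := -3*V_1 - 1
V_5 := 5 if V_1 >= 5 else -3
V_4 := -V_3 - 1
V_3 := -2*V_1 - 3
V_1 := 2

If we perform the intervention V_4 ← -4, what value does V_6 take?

-5

Under do(V_4=-4), the mechanism V_4 := -V_3 - 1 is discarded; V_4 is fixed at -4.
V_5 = 5 if V_1 >= 5 else -3  [with V_1=2]  = -3
V_6 = 3*V_4 - V_5 + 4  [with V_4=-4, V_5=-3]  = -5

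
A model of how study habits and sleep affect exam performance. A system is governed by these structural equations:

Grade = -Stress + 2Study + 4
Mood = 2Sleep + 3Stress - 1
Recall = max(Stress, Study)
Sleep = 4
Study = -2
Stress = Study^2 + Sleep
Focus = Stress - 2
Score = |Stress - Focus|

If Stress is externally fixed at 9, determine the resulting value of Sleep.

Under do(Stress=9), the mechanism Stress = Study^2 + Sleep is discarded; Stress is fixed at 9.
Since Sleep is not a descendant of the intervened variable, it is unaffected.

4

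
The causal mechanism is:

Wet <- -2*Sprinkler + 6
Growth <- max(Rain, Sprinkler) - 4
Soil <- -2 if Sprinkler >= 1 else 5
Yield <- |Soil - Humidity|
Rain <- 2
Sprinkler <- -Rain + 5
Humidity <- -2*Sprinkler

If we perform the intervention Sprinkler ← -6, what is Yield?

Under do(Sprinkler=-6), the mechanism Sprinkler <- -Rain + 5 is discarded; Sprinkler is fixed at -6.
Soil = -2 if Sprinkler >= 1 else 5  [with Sprinkler=-6]  = 5
Humidity = -2*Sprinkler  [with Sprinkler=-6]  = 12
Yield = |Soil - Humidity|  [with Soil=5, Humidity=12]  = 7

7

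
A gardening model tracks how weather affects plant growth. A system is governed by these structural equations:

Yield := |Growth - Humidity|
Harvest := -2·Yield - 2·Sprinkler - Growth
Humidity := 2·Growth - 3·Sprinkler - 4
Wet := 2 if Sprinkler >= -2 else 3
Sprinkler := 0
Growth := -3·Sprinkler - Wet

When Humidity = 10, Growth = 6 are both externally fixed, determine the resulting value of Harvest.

-14

The joint intervention fixes Humidity = 10, Growth = 6, removing each variable's own equation.
Yield = |Growth - Humidity|  [with Growth=6, Humidity=10]  = 4
Harvest = -2·Yield - 2·Sprinkler - Growth  [with Yield=4, Sprinkler=0, Growth=6]  = -14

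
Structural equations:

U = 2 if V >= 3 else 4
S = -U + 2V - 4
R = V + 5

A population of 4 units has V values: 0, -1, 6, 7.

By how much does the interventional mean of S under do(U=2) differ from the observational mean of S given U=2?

-7

Every unit gets U=2 under the intervention. S values become -6, -8, 6, 8; E[S|do(U=2)] = 0.
Observing U=2 restricts to units where U's equation naturally yields 2: V ∈ {6, 7}. In that subpopulation S = 6, 8, mean 7.
Difference = 0 − 7 = -7.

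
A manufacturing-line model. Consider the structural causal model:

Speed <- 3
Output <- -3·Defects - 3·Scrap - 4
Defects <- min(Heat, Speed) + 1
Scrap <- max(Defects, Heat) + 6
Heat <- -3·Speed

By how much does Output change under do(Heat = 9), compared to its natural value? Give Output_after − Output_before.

do(Heat=9) replaces the equation Heat <- -3·Speed with the constant Heat = 9.
Defects = min(Heat, Speed) + 1  [with Heat=9, Speed=3]  = 4
Scrap = max(Defects, Heat) + 6  [with Defects=4, Heat=9]  = 15
Output = -3·Defects - 3·Scrap - 4  [with Defects=4, Scrap=15]  = -61
Without intervention: Heat = -3·Speed  [with Speed=3]  = -9; Defects = min(Heat, Speed) + 1  [with Heat=-9, Speed=3]  = -8; Scrap = max(Defects, Heat) + 6  [with Defects=-8, Heat=-9]  = -2; Output = -3·Defects - 3·Scrap - 4  [with Defects=-8, Scrap=-2]  = 26.
Change = -61 − 26 = -87.

-87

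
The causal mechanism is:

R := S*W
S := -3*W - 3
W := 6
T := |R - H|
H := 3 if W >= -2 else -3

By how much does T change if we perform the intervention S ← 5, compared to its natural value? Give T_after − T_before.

-102

do(S=5) replaces the equation S := -3*W - 3 with the constant S = 5.
H = 3 if W >= -2 else -3  [with W=6]  = 3
R = S*W  [with S=5, W=6]  = 30
T = |R - H|  [with R=30, H=3]  = 27
Without intervention: S = -3*W - 3  [with W=6]  = -21; H = 3 if W >= -2 else -3  [with W=6]  = 3; R = S*W  [with S=-21, W=6]  = -126; T = |R - H|  [with R=-126, H=3]  = 129.
Change = 27 − 129 = -102.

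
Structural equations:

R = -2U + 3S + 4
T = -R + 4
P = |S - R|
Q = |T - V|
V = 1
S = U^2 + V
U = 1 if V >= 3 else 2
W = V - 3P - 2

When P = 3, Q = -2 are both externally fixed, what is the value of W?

-10

Under do(P = 3, Q = -2), each intervened variable's structural equation is replaced by its fixed value.
W = V - 3P - 2  [with V=1, P=3]  = -10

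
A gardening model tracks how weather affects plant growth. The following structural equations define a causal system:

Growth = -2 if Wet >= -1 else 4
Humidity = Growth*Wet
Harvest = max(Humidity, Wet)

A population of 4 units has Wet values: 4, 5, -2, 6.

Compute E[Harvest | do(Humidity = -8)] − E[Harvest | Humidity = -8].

2.25

do(Humidity=-8) breaks Humidity's dependence on Wet. With Humidity=-8 fixed, Harvest across the units is 4, 5, -2, 6, mean 3.25.
E[Harvest|Humidity=-8] averages over only the 2 units with Humidity=-8 (Wet = 4, -2): Harvest = 4, -2, mean 1.
Difference = 3.25 − 1 = 2.25.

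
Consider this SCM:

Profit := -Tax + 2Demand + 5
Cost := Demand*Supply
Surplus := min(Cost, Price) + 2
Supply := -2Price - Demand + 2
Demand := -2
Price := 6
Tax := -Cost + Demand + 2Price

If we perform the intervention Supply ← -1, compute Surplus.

The intervention breaks the incoming arrows to Supply: Supply := -2Price - Demand + 2 no longer applies, and Supply = -1.
Cost = Demand*Supply  [with Demand=-2, Supply=-1]  = 2
Surplus = min(Cost, Price) + 2  [with Cost=2, Price=6]  = 4

4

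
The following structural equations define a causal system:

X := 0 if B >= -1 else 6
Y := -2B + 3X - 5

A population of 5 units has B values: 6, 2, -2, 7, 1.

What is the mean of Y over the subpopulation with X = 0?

-13

Observing X=0 restricts to units where X's equation naturally yields 0: B ∈ {6, 2, 7, 1}. In that subpopulation Y = -17, -9, -19, -7, mean -13.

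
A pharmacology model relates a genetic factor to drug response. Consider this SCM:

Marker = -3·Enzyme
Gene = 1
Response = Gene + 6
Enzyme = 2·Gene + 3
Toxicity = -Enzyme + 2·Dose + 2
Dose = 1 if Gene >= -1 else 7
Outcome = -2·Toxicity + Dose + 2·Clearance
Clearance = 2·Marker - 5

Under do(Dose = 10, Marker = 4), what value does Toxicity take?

The joint intervention fixes Dose = 10, Marker = 4, removing each variable's own equation.
Enzyme = 2·Gene + 3  [with Gene=1]  = 5
Toxicity = -Enzyme + 2·Dose + 2  [with Enzyme=5, Dose=10]  = 17

17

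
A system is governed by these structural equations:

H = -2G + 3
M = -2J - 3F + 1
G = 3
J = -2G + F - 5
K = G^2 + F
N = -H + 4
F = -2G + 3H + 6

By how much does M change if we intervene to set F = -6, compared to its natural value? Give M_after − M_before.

The intervention breaks the incoming arrows to F: F = -2G + 3H + 6 no longer applies, and F = -6.
J = -2G + F - 5  [with G=3, F=-6]  = -17
M = -2J - 3F + 1  [with J=-17, F=-6]  = 53
Without intervention: H = -2G + 3  [with G=3]  = -3; F = -2G + 3H + 6  [with G=3, H=-3]  = -9; J = -2G + F - 5  [with G=3, F=-9]  = -20; M = -2J - 3F + 1  [with J=-20, F=-9]  = 68.
Change = 53 − 68 = -15.

-15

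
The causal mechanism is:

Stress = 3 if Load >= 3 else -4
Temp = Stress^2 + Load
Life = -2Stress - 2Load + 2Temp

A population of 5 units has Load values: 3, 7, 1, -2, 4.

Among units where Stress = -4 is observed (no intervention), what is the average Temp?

15.5

Conditioning on Stress=-4 selects the 2 unit(s) with Load ∈ {1, -2}. Their Temp values: 17, 14. Mean = 15.5.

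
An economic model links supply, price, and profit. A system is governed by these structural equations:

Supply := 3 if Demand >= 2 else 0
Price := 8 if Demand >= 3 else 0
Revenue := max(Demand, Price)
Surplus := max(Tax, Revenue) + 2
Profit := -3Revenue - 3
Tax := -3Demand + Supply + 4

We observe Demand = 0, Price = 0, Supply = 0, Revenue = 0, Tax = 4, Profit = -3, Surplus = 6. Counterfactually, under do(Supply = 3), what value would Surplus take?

The intervention breaks the incoming arrows to Supply: Supply := 3 if Demand >= 2 else 0 no longer applies, and Supply = 3.
Price = 8 if Demand >= 3 else 0  [with Demand=0]  = 0
Revenue = max(Demand, Price)  [with Demand=0, Price=0]  = 0
Tax = -3Demand + Supply + 4  [with Demand=0, Supply=3]  = 7
Surplus = max(Tax, Revenue) + 2  [with Tax=7, Revenue=0]  = 9

9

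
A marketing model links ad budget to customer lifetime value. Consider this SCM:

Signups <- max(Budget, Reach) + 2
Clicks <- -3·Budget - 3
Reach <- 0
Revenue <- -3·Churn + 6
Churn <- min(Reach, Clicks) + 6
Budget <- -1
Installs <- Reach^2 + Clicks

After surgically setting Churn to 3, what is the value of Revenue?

Intervening sets Churn = 3 and removes its equation (Churn <- min(Reach, Clicks) + 6).
Revenue = -3·Churn + 6  [with Churn=3]  = -3

-3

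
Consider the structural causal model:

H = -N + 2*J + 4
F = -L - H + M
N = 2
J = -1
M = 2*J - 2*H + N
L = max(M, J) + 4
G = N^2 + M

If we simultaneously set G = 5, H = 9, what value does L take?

3

Under do(G = 5, H = 9), each intervened variable's structural equation is replaced by its fixed value.
M = 2*J - 2*H + N  [with J=-1, H=9, N=2]  = -18
L = max(M, J) + 4  [with M=-18, J=-1]  = 3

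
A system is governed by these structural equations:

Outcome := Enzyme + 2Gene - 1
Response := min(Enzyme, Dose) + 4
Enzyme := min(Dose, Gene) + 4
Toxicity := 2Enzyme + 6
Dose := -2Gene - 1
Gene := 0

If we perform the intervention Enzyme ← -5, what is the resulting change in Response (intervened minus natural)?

The intervention breaks the incoming arrows to Enzyme: Enzyme := min(Dose, Gene) + 4 no longer applies, and Enzyme = -5.
Dose = -2Gene - 1  [with Gene=0]  = -1
Response = min(Enzyme, Dose) + 4  [with Enzyme=-5, Dose=-1]  = -1
Without intervention: Dose = -2Gene - 1  [with Gene=0]  = -1; Enzyme = min(Dose, Gene) + 4  [with Dose=-1, Gene=0]  = 3; Response = min(Enzyme, Dose) + 4  [with Enzyme=3, Dose=-1]  = 3.
Change = -1 − 3 = -4.

-4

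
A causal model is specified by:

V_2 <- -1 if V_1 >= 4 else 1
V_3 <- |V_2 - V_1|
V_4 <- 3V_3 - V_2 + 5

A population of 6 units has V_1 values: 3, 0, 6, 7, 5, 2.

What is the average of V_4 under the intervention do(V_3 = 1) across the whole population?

Every unit gets V_3=1 under the intervention. V_4 values become 7, 7, 9, 9, 9, 7; E[V_4|do(V_3=1)] = 8.

8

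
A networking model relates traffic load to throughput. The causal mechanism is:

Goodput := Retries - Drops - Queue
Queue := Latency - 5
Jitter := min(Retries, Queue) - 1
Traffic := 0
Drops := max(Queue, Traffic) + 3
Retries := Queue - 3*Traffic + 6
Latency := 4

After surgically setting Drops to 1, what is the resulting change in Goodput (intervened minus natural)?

2

The intervention breaks the incoming arrows to Drops: Drops := max(Queue, Traffic) + 3 no longer applies, and Drops = 1.
Queue = Latency - 5  [with Latency=4]  = -1
Retries = Queue - 3*Traffic + 6  [with Queue=-1, Traffic=0]  = 5
Goodput = Retries - Drops - Queue  [with Retries=5, Drops=1, Queue=-1]  = 5
Without intervention: Queue = Latency - 5  [with Latency=4]  = -1; Drops = max(Queue, Traffic) + 3  [with Queue=-1, Traffic=0]  = 3; Retries = Queue - 3*Traffic + 6  [with Queue=-1, Traffic=0]  = 5; Goodput = Retries - Drops - Queue  [with Retries=5, Drops=3, Queue=-1]  = 3.
Change = 5 − 3 = 2.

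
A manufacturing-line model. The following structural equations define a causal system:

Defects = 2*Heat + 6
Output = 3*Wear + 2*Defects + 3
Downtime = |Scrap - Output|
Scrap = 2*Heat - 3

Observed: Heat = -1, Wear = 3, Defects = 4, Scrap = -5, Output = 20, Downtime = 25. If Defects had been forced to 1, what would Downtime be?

19

The intervention breaks the incoming arrows to Defects: Defects = 2*Heat + 6 no longer applies, and Defects = 1.
Scrap = 2*Heat - 3  [with Heat=-1]  = -5
Output = 3*Wear + 2*Defects + 3  [with Wear=3, Defects=1]  = 14
Downtime = |Scrap - Output|  [with Scrap=-5, Output=14]  = 19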